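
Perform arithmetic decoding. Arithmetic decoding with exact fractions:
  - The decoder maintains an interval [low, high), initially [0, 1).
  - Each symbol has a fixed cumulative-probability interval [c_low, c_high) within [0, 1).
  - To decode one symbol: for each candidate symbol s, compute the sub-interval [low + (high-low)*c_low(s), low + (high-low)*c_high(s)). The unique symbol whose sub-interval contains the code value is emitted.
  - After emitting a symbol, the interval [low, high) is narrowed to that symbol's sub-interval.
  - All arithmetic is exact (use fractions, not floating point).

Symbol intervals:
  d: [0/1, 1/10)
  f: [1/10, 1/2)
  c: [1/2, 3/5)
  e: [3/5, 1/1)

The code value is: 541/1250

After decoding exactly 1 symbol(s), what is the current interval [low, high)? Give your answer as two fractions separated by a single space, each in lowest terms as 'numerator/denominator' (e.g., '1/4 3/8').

Answer: 1/10 1/2

Derivation:
Step 1: interval [0/1, 1/1), width = 1/1 - 0/1 = 1/1
  'd': [0/1 + 1/1*0/1, 0/1 + 1/1*1/10) = [0/1, 1/10)
  'f': [0/1 + 1/1*1/10, 0/1 + 1/1*1/2) = [1/10, 1/2) <- contains code 541/1250
  'c': [0/1 + 1/1*1/2, 0/1 + 1/1*3/5) = [1/2, 3/5)
  'e': [0/1 + 1/1*3/5, 0/1 + 1/1*1/1) = [3/5, 1/1)
  emit 'f', narrow to [1/10, 1/2)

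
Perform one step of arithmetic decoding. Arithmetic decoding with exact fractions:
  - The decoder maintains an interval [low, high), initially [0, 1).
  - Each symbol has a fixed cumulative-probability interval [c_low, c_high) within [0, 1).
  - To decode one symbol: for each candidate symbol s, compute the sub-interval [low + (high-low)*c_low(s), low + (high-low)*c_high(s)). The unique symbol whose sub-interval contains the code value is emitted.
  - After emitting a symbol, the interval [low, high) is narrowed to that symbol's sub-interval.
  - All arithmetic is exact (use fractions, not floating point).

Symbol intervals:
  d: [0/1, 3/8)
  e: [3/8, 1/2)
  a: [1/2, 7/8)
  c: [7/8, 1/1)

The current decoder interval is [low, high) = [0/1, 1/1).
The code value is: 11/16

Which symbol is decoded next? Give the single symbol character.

Answer: a

Derivation:
Interval width = high − low = 1/1 − 0/1 = 1/1
Scaled code = (code − low) / width = (11/16 − 0/1) / 1/1 = 11/16
  d: [0/1, 3/8) 
  e: [3/8, 1/2) 
  a: [1/2, 7/8) ← scaled code falls here ✓
  c: [7/8, 1/1) 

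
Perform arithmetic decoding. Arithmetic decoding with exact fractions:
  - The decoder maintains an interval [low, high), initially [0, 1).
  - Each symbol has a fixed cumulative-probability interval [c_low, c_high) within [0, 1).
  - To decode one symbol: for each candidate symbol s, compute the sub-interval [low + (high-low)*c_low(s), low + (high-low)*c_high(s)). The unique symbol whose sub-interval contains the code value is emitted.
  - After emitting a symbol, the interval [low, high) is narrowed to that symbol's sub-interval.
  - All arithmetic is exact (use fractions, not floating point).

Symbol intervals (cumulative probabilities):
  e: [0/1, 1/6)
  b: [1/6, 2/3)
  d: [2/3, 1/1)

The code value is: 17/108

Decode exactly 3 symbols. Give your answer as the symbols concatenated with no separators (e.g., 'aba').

Step 1: interval [0/1, 1/1), width = 1/1 - 0/1 = 1/1
  'e': [0/1 + 1/1*0/1, 0/1 + 1/1*1/6) = [0/1, 1/6) <- contains code 17/108
  'b': [0/1 + 1/1*1/6, 0/1 + 1/1*2/3) = [1/6, 2/3)
  'd': [0/1 + 1/1*2/3, 0/1 + 1/1*1/1) = [2/3, 1/1)
  emit 'e', narrow to [0/1, 1/6)
Step 2: interval [0/1, 1/6), width = 1/6 - 0/1 = 1/6
  'e': [0/1 + 1/6*0/1, 0/1 + 1/6*1/6) = [0/1, 1/36)
  'b': [0/1 + 1/6*1/6, 0/1 + 1/6*2/3) = [1/36, 1/9)
  'd': [0/1 + 1/6*2/3, 0/1 + 1/6*1/1) = [1/9, 1/6) <- contains code 17/108
  emit 'd', narrow to [1/9, 1/6)
Step 3: interval [1/9, 1/6), width = 1/6 - 1/9 = 1/18
  'e': [1/9 + 1/18*0/1, 1/9 + 1/18*1/6) = [1/9, 13/108)
  'b': [1/9 + 1/18*1/6, 1/9 + 1/18*2/3) = [13/108, 4/27)
  'd': [1/9 + 1/18*2/3, 1/9 + 1/18*1/1) = [4/27, 1/6) <- contains code 17/108
  emit 'd', narrow to [4/27, 1/6)

Answer: edd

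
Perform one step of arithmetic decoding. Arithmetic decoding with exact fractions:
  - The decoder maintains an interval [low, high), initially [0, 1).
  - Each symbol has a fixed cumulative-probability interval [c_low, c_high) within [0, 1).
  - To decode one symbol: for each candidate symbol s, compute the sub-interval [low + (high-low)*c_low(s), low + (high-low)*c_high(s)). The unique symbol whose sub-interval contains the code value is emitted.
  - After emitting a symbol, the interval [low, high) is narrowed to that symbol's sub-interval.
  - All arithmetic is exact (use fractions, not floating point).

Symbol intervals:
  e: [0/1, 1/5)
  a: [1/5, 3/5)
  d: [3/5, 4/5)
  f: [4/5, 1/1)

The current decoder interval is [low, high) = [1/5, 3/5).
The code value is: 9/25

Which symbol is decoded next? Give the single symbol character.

Answer: a

Derivation:
Interval width = high − low = 3/5 − 1/5 = 2/5
Scaled code = (code − low) / width = (9/25 − 1/5) / 2/5 = 2/5
  e: [0/1, 1/5) 
  a: [1/5, 3/5) ← scaled code falls here ✓
  d: [3/5, 4/5) 
  f: [4/5, 1/1) 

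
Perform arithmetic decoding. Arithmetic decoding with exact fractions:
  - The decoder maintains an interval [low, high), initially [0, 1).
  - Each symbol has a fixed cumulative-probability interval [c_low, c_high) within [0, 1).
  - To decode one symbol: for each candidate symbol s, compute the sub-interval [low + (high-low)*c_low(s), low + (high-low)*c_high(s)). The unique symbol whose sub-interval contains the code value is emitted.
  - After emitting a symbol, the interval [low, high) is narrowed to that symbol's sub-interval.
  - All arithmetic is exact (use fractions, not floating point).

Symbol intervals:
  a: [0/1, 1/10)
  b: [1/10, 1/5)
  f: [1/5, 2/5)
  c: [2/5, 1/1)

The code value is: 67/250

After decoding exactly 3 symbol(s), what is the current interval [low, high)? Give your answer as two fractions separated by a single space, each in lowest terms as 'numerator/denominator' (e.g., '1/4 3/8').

Answer: 32/125 7/25

Derivation:
Step 1: interval [0/1, 1/1), width = 1/1 - 0/1 = 1/1
  'a': [0/1 + 1/1*0/1, 0/1 + 1/1*1/10) = [0/1, 1/10)
  'b': [0/1 + 1/1*1/10, 0/1 + 1/1*1/5) = [1/10, 1/5)
  'f': [0/1 + 1/1*1/5, 0/1 + 1/1*2/5) = [1/5, 2/5) <- contains code 67/250
  'c': [0/1 + 1/1*2/5, 0/1 + 1/1*1/1) = [2/5, 1/1)
  emit 'f', narrow to [1/5, 2/5)
Step 2: interval [1/5, 2/5), width = 2/5 - 1/5 = 1/5
  'a': [1/5 + 1/5*0/1, 1/5 + 1/5*1/10) = [1/5, 11/50)
  'b': [1/5 + 1/5*1/10, 1/5 + 1/5*1/5) = [11/50, 6/25)
  'f': [1/5 + 1/5*1/5, 1/5 + 1/5*2/5) = [6/25, 7/25) <- contains code 67/250
  'c': [1/5 + 1/5*2/5, 1/5 + 1/5*1/1) = [7/25, 2/5)
  emit 'f', narrow to [6/25, 7/25)
Step 3: interval [6/25, 7/25), width = 7/25 - 6/25 = 1/25
  'a': [6/25 + 1/25*0/1, 6/25 + 1/25*1/10) = [6/25, 61/250)
  'b': [6/25 + 1/25*1/10, 6/25 + 1/25*1/5) = [61/250, 31/125)
  'f': [6/25 + 1/25*1/5, 6/25 + 1/25*2/5) = [31/125, 32/125)
  'c': [6/25 + 1/25*2/5, 6/25 + 1/25*1/1) = [32/125, 7/25) <- contains code 67/250
  emit 'c', narrow to [32/125, 7/25)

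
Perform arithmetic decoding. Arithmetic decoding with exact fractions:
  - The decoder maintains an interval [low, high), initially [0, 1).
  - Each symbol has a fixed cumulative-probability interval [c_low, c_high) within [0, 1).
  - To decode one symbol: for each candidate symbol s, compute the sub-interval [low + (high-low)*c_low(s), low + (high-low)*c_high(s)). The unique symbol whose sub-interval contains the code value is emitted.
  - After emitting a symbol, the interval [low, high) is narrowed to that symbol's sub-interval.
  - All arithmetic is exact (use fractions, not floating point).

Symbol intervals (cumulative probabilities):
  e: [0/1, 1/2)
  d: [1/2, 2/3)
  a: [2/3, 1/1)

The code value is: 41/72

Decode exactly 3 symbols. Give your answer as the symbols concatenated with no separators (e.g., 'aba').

Answer: dea

Derivation:
Step 1: interval [0/1, 1/1), width = 1/1 - 0/1 = 1/1
  'e': [0/1 + 1/1*0/1, 0/1 + 1/1*1/2) = [0/1, 1/2)
  'd': [0/1 + 1/1*1/2, 0/1 + 1/1*2/3) = [1/2, 2/3) <- contains code 41/72
  'a': [0/1 + 1/1*2/3, 0/1 + 1/1*1/1) = [2/3, 1/1)
  emit 'd', narrow to [1/2, 2/3)
Step 2: interval [1/2, 2/3), width = 2/3 - 1/2 = 1/6
  'e': [1/2 + 1/6*0/1, 1/2 + 1/6*1/2) = [1/2, 7/12) <- contains code 41/72
  'd': [1/2 + 1/6*1/2, 1/2 + 1/6*2/3) = [7/12, 11/18)
  'a': [1/2 + 1/6*2/3, 1/2 + 1/6*1/1) = [11/18, 2/3)
  emit 'e', narrow to [1/2, 7/12)
Step 3: interval [1/2, 7/12), width = 7/12 - 1/2 = 1/12
  'e': [1/2 + 1/12*0/1, 1/2 + 1/12*1/2) = [1/2, 13/24)
  'd': [1/2 + 1/12*1/2, 1/2 + 1/12*2/3) = [13/24, 5/9)
  'a': [1/2 + 1/12*2/3, 1/2 + 1/12*1/1) = [5/9, 7/12) <- contains code 41/72
  emit 'a', narrow to [5/9, 7/12)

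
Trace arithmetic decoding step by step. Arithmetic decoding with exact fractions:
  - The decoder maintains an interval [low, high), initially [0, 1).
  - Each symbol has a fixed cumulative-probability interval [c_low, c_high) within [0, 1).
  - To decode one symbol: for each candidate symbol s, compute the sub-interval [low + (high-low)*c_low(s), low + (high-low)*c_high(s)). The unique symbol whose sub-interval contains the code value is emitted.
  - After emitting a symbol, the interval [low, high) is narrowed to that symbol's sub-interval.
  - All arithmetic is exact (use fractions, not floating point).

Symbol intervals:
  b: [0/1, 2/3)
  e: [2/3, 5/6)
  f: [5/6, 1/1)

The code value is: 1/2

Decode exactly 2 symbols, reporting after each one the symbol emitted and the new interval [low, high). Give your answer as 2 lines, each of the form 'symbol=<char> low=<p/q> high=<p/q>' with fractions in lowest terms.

Answer: symbol=b low=0/1 high=2/3
symbol=e low=4/9 high=5/9

Derivation:
Step 1: interval [0/1, 1/1), width = 1/1 - 0/1 = 1/1
  'b': [0/1 + 1/1*0/1, 0/1 + 1/1*2/3) = [0/1, 2/3) <- contains code 1/2
  'e': [0/1 + 1/1*2/3, 0/1 + 1/1*5/6) = [2/3, 5/6)
  'f': [0/1 + 1/1*5/6, 0/1 + 1/1*1/1) = [5/6, 1/1)
  emit 'b', narrow to [0/1, 2/3)
Step 2: interval [0/1, 2/3), width = 2/3 - 0/1 = 2/3
  'b': [0/1 + 2/3*0/1, 0/1 + 2/3*2/3) = [0/1, 4/9)
  'e': [0/1 + 2/3*2/3, 0/1 + 2/3*5/6) = [4/9, 5/9) <- contains code 1/2
  'f': [0/1 + 2/3*5/6, 0/1 + 2/3*1/1) = [5/9, 2/3)
  emit 'e', narrow to [4/9, 5/9)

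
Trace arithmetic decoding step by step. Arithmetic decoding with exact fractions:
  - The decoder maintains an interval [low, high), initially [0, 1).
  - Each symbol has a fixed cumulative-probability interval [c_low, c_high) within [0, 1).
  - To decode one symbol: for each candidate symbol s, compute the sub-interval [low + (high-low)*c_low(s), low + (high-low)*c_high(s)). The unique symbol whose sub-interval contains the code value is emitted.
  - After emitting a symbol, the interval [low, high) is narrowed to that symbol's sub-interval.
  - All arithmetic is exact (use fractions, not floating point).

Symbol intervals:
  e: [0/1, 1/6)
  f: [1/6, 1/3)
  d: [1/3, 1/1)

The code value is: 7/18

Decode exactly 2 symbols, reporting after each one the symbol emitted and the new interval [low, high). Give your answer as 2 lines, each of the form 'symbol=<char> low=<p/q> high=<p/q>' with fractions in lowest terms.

Answer: symbol=d low=1/3 high=1/1
symbol=e low=1/3 high=4/9

Derivation:
Step 1: interval [0/1, 1/1), width = 1/1 - 0/1 = 1/1
  'e': [0/1 + 1/1*0/1, 0/1 + 1/1*1/6) = [0/1, 1/6)
  'f': [0/1 + 1/1*1/6, 0/1 + 1/1*1/3) = [1/6, 1/3)
  'd': [0/1 + 1/1*1/3, 0/1 + 1/1*1/1) = [1/3, 1/1) <- contains code 7/18
  emit 'd', narrow to [1/3, 1/1)
Step 2: interval [1/3, 1/1), width = 1/1 - 1/3 = 2/3
  'e': [1/3 + 2/3*0/1, 1/3 + 2/3*1/6) = [1/3, 4/9) <- contains code 7/18
  'f': [1/3 + 2/3*1/6, 1/3 + 2/3*1/3) = [4/9, 5/9)
  'd': [1/3 + 2/3*1/3, 1/3 + 2/3*1/1) = [5/9, 1/1)
  emit 'e', narrow to [1/3, 4/9)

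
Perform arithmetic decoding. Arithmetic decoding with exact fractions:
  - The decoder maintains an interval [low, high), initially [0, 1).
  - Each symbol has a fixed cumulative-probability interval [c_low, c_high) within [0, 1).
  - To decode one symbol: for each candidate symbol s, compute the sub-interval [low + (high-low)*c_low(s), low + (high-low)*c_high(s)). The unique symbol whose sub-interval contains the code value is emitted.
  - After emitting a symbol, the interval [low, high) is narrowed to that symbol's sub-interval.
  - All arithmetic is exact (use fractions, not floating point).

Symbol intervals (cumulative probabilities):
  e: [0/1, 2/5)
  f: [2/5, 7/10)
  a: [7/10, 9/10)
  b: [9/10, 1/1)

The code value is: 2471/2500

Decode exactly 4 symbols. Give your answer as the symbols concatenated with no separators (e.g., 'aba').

Step 1: interval [0/1, 1/1), width = 1/1 - 0/1 = 1/1
  'e': [0/1 + 1/1*0/1, 0/1 + 1/1*2/5) = [0/1, 2/5)
  'f': [0/1 + 1/1*2/5, 0/1 + 1/1*7/10) = [2/5, 7/10)
  'a': [0/1 + 1/1*7/10, 0/1 + 1/1*9/10) = [7/10, 9/10)
  'b': [0/1 + 1/1*9/10, 0/1 + 1/1*1/1) = [9/10, 1/1) <- contains code 2471/2500
  emit 'b', narrow to [9/10, 1/1)
Step 2: interval [9/10, 1/1), width = 1/1 - 9/10 = 1/10
  'e': [9/10 + 1/10*0/1, 9/10 + 1/10*2/5) = [9/10, 47/50)
  'f': [9/10 + 1/10*2/5, 9/10 + 1/10*7/10) = [47/50, 97/100)
  'a': [9/10 + 1/10*7/10, 9/10 + 1/10*9/10) = [97/100, 99/100) <- contains code 2471/2500
  'b': [9/10 + 1/10*9/10, 9/10 + 1/10*1/1) = [99/100, 1/1)
  emit 'a', narrow to [97/100, 99/100)
Step 3: interval [97/100, 99/100), width = 99/100 - 97/100 = 1/50
  'e': [97/100 + 1/50*0/1, 97/100 + 1/50*2/5) = [97/100, 489/500)
  'f': [97/100 + 1/50*2/5, 97/100 + 1/50*7/10) = [489/500, 123/125)
  'a': [97/100 + 1/50*7/10, 97/100 + 1/50*9/10) = [123/125, 247/250)
  'b': [97/100 + 1/50*9/10, 97/100 + 1/50*1/1) = [247/250, 99/100) <- contains code 2471/2500
  emit 'b', narrow to [247/250, 99/100)
Step 4: interval [247/250, 99/100), width = 99/100 - 247/250 = 1/500
  'e': [247/250 + 1/500*0/1, 247/250 + 1/500*2/5) = [247/250, 618/625) <- contains code 2471/2500
  'f': [247/250 + 1/500*2/5, 247/250 + 1/500*7/10) = [618/625, 4947/5000)
  'a': [247/250 + 1/500*7/10, 247/250 + 1/500*9/10) = [4947/5000, 4949/5000)
  'b': [247/250 + 1/500*9/10, 247/250 + 1/500*1/1) = [4949/5000, 99/100)
  emit 'e', narrow to [247/250, 618/625)

Answer: babe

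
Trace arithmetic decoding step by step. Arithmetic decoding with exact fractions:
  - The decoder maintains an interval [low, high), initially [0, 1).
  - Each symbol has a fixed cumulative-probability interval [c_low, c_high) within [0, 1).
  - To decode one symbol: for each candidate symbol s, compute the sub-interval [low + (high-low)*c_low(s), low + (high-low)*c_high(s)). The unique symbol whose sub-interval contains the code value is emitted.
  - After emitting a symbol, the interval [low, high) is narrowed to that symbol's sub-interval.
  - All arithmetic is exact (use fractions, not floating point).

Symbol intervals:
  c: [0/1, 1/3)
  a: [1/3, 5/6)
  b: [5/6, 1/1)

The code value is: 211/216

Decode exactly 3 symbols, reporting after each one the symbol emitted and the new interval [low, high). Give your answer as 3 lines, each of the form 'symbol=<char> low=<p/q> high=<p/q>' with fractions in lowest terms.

Answer: symbol=b low=5/6 high=1/1
symbol=b low=35/36 high=1/1
symbol=c low=35/36 high=53/54

Derivation:
Step 1: interval [0/1, 1/1), width = 1/1 - 0/1 = 1/1
  'c': [0/1 + 1/1*0/1, 0/1 + 1/1*1/3) = [0/1, 1/3)
  'a': [0/1 + 1/1*1/3, 0/1 + 1/1*5/6) = [1/3, 5/6)
  'b': [0/1 + 1/1*5/6, 0/1 + 1/1*1/1) = [5/6, 1/1) <- contains code 211/216
  emit 'b', narrow to [5/6, 1/1)
Step 2: interval [5/6, 1/1), width = 1/1 - 5/6 = 1/6
  'c': [5/6 + 1/6*0/1, 5/6 + 1/6*1/3) = [5/6, 8/9)
  'a': [5/6 + 1/6*1/3, 5/6 + 1/6*5/6) = [8/9, 35/36)
  'b': [5/6 + 1/6*5/6, 5/6 + 1/6*1/1) = [35/36, 1/1) <- contains code 211/216
  emit 'b', narrow to [35/36, 1/1)
Step 3: interval [35/36, 1/1), width = 1/1 - 35/36 = 1/36
  'c': [35/36 + 1/36*0/1, 35/36 + 1/36*1/3) = [35/36, 53/54) <- contains code 211/216
  'a': [35/36 + 1/36*1/3, 35/36 + 1/36*5/6) = [53/54, 215/216)
  'b': [35/36 + 1/36*5/6, 35/36 + 1/36*1/1) = [215/216, 1/1)
  emit 'c', narrow to [35/36, 53/54)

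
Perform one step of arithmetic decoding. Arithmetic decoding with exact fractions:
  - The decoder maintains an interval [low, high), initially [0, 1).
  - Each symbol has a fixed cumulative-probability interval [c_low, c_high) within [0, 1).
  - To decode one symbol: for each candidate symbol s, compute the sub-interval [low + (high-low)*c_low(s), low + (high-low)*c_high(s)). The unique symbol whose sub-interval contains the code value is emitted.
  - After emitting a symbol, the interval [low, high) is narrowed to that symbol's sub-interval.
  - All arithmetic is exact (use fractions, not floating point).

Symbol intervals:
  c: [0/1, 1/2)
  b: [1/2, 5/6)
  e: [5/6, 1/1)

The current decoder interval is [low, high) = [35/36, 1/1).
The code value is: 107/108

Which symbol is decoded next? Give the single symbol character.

Interval width = high − low = 1/1 − 35/36 = 1/36
Scaled code = (code − low) / width = (107/108 − 35/36) / 1/36 = 2/3
  c: [0/1, 1/2) 
  b: [1/2, 5/6) ← scaled code falls here ✓
  e: [5/6, 1/1) 

Answer: b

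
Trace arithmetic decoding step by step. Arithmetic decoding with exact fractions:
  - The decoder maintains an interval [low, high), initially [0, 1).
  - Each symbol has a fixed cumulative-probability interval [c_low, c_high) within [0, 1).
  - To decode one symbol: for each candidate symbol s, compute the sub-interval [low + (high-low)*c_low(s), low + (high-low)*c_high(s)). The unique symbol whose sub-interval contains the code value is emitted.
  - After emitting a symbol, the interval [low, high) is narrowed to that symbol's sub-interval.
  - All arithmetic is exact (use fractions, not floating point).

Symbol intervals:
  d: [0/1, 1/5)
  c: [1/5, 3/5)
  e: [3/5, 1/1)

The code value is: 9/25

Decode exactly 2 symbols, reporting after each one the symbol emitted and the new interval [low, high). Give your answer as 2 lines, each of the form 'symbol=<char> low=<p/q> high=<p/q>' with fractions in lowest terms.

Answer: symbol=c low=1/5 high=3/5
symbol=c low=7/25 high=11/25

Derivation:
Step 1: interval [0/1, 1/1), width = 1/1 - 0/1 = 1/1
  'd': [0/1 + 1/1*0/1, 0/1 + 1/1*1/5) = [0/1, 1/5)
  'c': [0/1 + 1/1*1/5, 0/1 + 1/1*3/5) = [1/5, 3/5) <- contains code 9/25
  'e': [0/1 + 1/1*3/5, 0/1 + 1/1*1/1) = [3/5, 1/1)
  emit 'c', narrow to [1/5, 3/5)
Step 2: interval [1/5, 3/5), width = 3/5 - 1/5 = 2/5
  'd': [1/5 + 2/5*0/1, 1/5 + 2/5*1/5) = [1/5, 7/25)
  'c': [1/5 + 2/5*1/5, 1/5 + 2/5*3/5) = [7/25, 11/25) <- contains code 9/25
  'e': [1/5 + 2/5*3/5, 1/5 + 2/5*1/1) = [11/25, 3/5)
  emit 'c', narrow to [7/25, 11/25)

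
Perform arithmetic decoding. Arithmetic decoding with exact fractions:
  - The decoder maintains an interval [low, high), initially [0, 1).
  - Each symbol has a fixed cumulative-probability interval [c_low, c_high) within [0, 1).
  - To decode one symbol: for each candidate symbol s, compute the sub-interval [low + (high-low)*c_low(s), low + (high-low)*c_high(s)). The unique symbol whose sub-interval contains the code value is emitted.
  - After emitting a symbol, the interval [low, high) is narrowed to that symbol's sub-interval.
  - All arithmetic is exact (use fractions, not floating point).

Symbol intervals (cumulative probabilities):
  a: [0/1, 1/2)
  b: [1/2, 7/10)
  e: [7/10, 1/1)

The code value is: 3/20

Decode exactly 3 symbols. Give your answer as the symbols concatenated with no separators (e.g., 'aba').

Step 1: interval [0/1, 1/1), width = 1/1 - 0/1 = 1/1
  'a': [0/1 + 1/1*0/1, 0/1 + 1/1*1/2) = [0/1, 1/2) <- contains code 3/20
  'b': [0/1 + 1/1*1/2, 0/1 + 1/1*7/10) = [1/2, 7/10)
  'e': [0/1 + 1/1*7/10, 0/1 + 1/1*1/1) = [7/10, 1/1)
  emit 'a', narrow to [0/1, 1/2)
Step 2: interval [0/1, 1/2), width = 1/2 - 0/1 = 1/2
  'a': [0/1 + 1/2*0/1, 0/1 + 1/2*1/2) = [0/1, 1/4) <- contains code 3/20
  'b': [0/1 + 1/2*1/2, 0/1 + 1/2*7/10) = [1/4, 7/20)
  'e': [0/1 + 1/2*7/10, 0/1 + 1/2*1/1) = [7/20, 1/2)
  emit 'a', narrow to [0/1, 1/4)
Step 3: interval [0/1, 1/4), width = 1/4 - 0/1 = 1/4
  'a': [0/1 + 1/4*0/1, 0/1 + 1/4*1/2) = [0/1, 1/8)
  'b': [0/1 + 1/4*1/2, 0/1 + 1/4*7/10) = [1/8, 7/40) <- contains code 3/20
  'e': [0/1 + 1/4*7/10, 0/1 + 1/4*1/1) = [7/40, 1/4)
  emit 'b', narrow to [1/8, 7/40)

Answer: aab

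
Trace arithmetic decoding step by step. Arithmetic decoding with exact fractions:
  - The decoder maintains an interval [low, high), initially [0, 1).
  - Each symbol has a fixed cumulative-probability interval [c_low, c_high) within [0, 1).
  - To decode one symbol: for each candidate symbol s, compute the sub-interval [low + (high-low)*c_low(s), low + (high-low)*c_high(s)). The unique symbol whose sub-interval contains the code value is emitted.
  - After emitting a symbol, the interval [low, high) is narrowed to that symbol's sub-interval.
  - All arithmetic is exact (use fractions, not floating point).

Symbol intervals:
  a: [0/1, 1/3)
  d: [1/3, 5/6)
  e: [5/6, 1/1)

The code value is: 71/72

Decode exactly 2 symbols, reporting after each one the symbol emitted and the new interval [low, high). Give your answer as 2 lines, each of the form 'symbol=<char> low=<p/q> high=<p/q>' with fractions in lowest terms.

Answer: symbol=e low=5/6 high=1/1
symbol=e low=35/36 high=1/1

Derivation:
Step 1: interval [0/1, 1/1), width = 1/1 - 0/1 = 1/1
  'a': [0/1 + 1/1*0/1, 0/1 + 1/1*1/3) = [0/1, 1/3)
  'd': [0/1 + 1/1*1/3, 0/1 + 1/1*5/6) = [1/3, 5/6)
  'e': [0/1 + 1/1*5/6, 0/1 + 1/1*1/1) = [5/6, 1/1) <- contains code 71/72
  emit 'e', narrow to [5/6, 1/1)
Step 2: interval [5/6, 1/1), width = 1/1 - 5/6 = 1/6
  'a': [5/6 + 1/6*0/1, 5/6 + 1/6*1/3) = [5/6, 8/9)
  'd': [5/6 + 1/6*1/3, 5/6 + 1/6*5/6) = [8/9, 35/36)
  'e': [5/6 + 1/6*5/6, 5/6 + 1/6*1/1) = [35/36, 1/1) <- contains code 71/72
  emit 'e', narrow to [35/36, 1/1)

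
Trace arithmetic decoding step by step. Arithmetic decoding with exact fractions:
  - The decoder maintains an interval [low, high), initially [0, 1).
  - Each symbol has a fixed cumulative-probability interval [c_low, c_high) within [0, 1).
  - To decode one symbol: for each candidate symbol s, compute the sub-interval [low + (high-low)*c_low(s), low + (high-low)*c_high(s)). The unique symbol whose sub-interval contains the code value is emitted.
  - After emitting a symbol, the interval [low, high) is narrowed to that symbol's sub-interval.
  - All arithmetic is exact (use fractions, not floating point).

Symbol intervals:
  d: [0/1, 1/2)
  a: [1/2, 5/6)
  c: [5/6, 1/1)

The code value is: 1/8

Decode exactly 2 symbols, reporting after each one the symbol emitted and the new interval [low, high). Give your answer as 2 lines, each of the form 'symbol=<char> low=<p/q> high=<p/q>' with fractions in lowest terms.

Step 1: interval [0/1, 1/1), width = 1/1 - 0/1 = 1/1
  'd': [0/1 + 1/1*0/1, 0/1 + 1/1*1/2) = [0/1, 1/2) <- contains code 1/8
  'a': [0/1 + 1/1*1/2, 0/1 + 1/1*5/6) = [1/2, 5/6)
  'c': [0/1 + 1/1*5/6, 0/1 + 1/1*1/1) = [5/6, 1/1)
  emit 'd', narrow to [0/1, 1/2)
Step 2: interval [0/1, 1/2), width = 1/2 - 0/1 = 1/2
  'd': [0/1 + 1/2*0/1, 0/1 + 1/2*1/2) = [0/1, 1/4) <- contains code 1/8
  'a': [0/1 + 1/2*1/2, 0/1 + 1/2*5/6) = [1/4, 5/12)
  'c': [0/1 + 1/2*5/6, 0/1 + 1/2*1/1) = [5/12, 1/2)
  emit 'd', narrow to [0/1, 1/4)

Answer: symbol=d low=0/1 high=1/2
symbol=d low=0/1 high=1/4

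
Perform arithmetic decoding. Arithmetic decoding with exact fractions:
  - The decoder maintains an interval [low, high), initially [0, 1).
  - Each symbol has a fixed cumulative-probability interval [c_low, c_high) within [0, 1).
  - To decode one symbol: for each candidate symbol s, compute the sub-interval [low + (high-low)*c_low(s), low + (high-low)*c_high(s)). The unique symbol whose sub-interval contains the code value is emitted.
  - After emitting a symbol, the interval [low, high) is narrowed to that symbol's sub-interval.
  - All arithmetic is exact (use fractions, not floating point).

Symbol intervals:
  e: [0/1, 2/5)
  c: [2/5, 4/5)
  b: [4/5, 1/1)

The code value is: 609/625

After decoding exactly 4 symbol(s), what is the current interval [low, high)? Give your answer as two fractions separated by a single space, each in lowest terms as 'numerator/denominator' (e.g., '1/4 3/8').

Answer: 608/625 122/125

Derivation:
Step 1: interval [0/1, 1/1), width = 1/1 - 0/1 = 1/1
  'e': [0/1 + 1/1*0/1, 0/1 + 1/1*2/5) = [0/1, 2/5)
  'c': [0/1 + 1/1*2/5, 0/1 + 1/1*4/5) = [2/5, 4/5)
  'b': [0/1 + 1/1*4/5, 0/1 + 1/1*1/1) = [4/5, 1/1) <- contains code 609/625
  emit 'b', narrow to [4/5, 1/1)
Step 2: interval [4/5, 1/1), width = 1/1 - 4/5 = 1/5
  'e': [4/5 + 1/5*0/1, 4/5 + 1/5*2/5) = [4/5, 22/25)
  'c': [4/5 + 1/5*2/5, 4/5 + 1/5*4/5) = [22/25, 24/25)
  'b': [4/5 + 1/5*4/5, 4/5 + 1/5*1/1) = [24/25, 1/1) <- contains code 609/625
  emit 'b', narrow to [24/25, 1/1)
Step 3: interval [24/25, 1/1), width = 1/1 - 24/25 = 1/25
  'e': [24/25 + 1/25*0/1, 24/25 + 1/25*2/5) = [24/25, 122/125) <- contains code 609/625
  'c': [24/25 + 1/25*2/5, 24/25 + 1/25*4/5) = [122/125, 124/125)
  'b': [24/25 + 1/25*4/5, 24/25 + 1/25*1/1) = [124/125, 1/1)
  emit 'e', narrow to [24/25, 122/125)
Step 4: interval [24/25, 122/125), width = 122/125 - 24/25 = 2/125
  'e': [24/25 + 2/125*0/1, 24/25 + 2/125*2/5) = [24/25, 604/625)
  'c': [24/25 + 2/125*2/5, 24/25 + 2/125*4/5) = [604/625, 608/625)
  'b': [24/25 + 2/125*4/5, 24/25 + 2/125*1/1) = [608/625, 122/125) <- contains code 609/625
  emit 'b', narrow to [608/625, 122/125)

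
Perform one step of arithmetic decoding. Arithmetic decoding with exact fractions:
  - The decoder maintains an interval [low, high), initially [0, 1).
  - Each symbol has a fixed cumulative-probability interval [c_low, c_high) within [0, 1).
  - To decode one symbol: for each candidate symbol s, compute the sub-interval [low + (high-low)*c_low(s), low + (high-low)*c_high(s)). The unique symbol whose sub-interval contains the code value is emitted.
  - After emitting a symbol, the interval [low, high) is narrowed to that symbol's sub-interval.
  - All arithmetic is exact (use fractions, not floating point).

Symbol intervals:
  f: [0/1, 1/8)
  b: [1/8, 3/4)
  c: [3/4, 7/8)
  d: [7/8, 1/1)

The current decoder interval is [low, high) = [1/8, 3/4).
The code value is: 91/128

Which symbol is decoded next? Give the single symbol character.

Interval width = high − low = 3/4 − 1/8 = 5/8
Scaled code = (code − low) / width = (91/128 − 1/8) / 5/8 = 15/16
  f: [0/1, 1/8) 
  b: [1/8, 3/4) 
  c: [3/4, 7/8) 
  d: [7/8, 1/1) ← scaled code falls here ✓

Answer: d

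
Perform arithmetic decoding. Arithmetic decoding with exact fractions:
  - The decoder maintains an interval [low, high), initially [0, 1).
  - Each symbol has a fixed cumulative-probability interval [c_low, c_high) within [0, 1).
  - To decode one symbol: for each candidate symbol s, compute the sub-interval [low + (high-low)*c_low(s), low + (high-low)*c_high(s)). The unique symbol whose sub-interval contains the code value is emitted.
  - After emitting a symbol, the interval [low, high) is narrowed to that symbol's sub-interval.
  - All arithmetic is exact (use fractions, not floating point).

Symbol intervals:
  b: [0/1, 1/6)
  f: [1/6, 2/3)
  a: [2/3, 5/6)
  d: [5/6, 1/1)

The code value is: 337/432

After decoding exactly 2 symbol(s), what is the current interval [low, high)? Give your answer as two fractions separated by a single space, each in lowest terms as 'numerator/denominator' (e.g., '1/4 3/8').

Answer: 7/9 29/36

Derivation:
Step 1: interval [0/1, 1/1), width = 1/1 - 0/1 = 1/1
  'b': [0/1 + 1/1*0/1, 0/1 + 1/1*1/6) = [0/1, 1/6)
  'f': [0/1 + 1/1*1/6, 0/1 + 1/1*2/3) = [1/6, 2/3)
  'a': [0/1 + 1/1*2/3, 0/1 + 1/1*5/6) = [2/3, 5/6) <- contains code 337/432
  'd': [0/1 + 1/1*5/6, 0/1 + 1/1*1/1) = [5/6, 1/1)
  emit 'a', narrow to [2/3, 5/6)
Step 2: interval [2/3, 5/6), width = 5/6 - 2/3 = 1/6
  'b': [2/3 + 1/6*0/1, 2/3 + 1/6*1/6) = [2/3, 25/36)
  'f': [2/3 + 1/6*1/6, 2/3 + 1/6*2/3) = [25/36, 7/9)
  'a': [2/3 + 1/6*2/3, 2/3 + 1/6*5/6) = [7/9, 29/36) <- contains code 337/432
  'd': [2/3 + 1/6*5/6, 2/3 + 1/6*1/1) = [29/36, 5/6)
  emit 'a', narrow to [7/9, 29/36)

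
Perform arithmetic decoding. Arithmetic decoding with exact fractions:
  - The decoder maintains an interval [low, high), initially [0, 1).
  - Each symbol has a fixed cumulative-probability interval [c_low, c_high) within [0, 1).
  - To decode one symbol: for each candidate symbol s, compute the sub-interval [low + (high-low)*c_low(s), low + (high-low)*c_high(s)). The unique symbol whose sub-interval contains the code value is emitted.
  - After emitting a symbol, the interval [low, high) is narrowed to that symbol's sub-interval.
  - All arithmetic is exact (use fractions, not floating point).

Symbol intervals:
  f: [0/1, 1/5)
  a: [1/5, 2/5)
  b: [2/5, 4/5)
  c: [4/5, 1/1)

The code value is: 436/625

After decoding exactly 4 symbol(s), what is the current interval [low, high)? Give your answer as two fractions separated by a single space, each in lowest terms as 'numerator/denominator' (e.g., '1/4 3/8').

Answer: 434/625 438/625

Derivation:
Step 1: interval [0/1, 1/1), width = 1/1 - 0/1 = 1/1
  'f': [0/1 + 1/1*0/1, 0/1 + 1/1*1/5) = [0/1, 1/5)
  'a': [0/1 + 1/1*1/5, 0/1 + 1/1*2/5) = [1/5, 2/5)
  'b': [0/1 + 1/1*2/5, 0/1 + 1/1*4/5) = [2/5, 4/5) <- contains code 436/625
  'c': [0/1 + 1/1*4/5, 0/1 + 1/1*1/1) = [4/5, 1/1)
  emit 'b', narrow to [2/5, 4/5)
Step 2: interval [2/5, 4/5), width = 4/5 - 2/5 = 2/5
  'f': [2/5 + 2/5*0/1, 2/5 + 2/5*1/5) = [2/5, 12/25)
  'a': [2/5 + 2/5*1/5, 2/5 + 2/5*2/5) = [12/25, 14/25)
  'b': [2/5 + 2/5*2/5, 2/5 + 2/5*4/5) = [14/25, 18/25) <- contains code 436/625
  'c': [2/5 + 2/5*4/5, 2/5 + 2/5*1/1) = [18/25, 4/5)
  emit 'b', narrow to [14/25, 18/25)
Step 3: interval [14/25, 18/25), width = 18/25 - 14/25 = 4/25
  'f': [14/25 + 4/25*0/1, 14/25 + 4/25*1/5) = [14/25, 74/125)
  'a': [14/25 + 4/25*1/5, 14/25 + 4/25*2/5) = [74/125, 78/125)
  'b': [14/25 + 4/25*2/5, 14/25 + 4/25*4/5) = [78/125, 86/125)
  'c': [14/25 + 4/25*4/5, 14/25 + 4/25*1/1) = [86/125, 18/25) <- contains code 436/625
  emit 'c', narrow to [86/125, 18/25)
Step 4: interval [86/125, 18/25), width = 18/25 - 86/125 = 4/125
  'f': [86/125 + 4/125*0/1, 86/125 + 4/125*1/5) = [86/125, 434/625)
  'a': [86/125 + 4/125*1/5, 86/125 + 4/125*2/5) = [434/625, 438/625) <- contains code 436/625
  'b': [86/125 + 4/125*2/5, 86/125 + 4/125*4/5) = [438/625, 446/625)
  'c': [86/125 + 4/125*4/5, 86/125 + 4/125*1/1) = [446/625, 18/25)
  emit 'a', narrow to [434/625, 438/625)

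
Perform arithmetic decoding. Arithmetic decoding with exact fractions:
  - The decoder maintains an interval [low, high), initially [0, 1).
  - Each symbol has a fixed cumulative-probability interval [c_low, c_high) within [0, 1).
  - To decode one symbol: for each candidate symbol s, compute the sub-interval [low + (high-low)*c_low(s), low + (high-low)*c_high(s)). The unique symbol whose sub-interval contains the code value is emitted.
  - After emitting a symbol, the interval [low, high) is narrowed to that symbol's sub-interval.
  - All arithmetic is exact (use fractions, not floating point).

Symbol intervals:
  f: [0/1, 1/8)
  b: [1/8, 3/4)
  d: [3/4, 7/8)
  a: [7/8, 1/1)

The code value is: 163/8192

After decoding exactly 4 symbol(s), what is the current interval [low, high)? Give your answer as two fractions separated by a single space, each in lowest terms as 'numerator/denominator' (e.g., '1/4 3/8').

Answer: 69/4096 47/2048

Derivation:
Step 1: interval [0/1, 1/1), width = 1/1 - 0/1 = 1/1
  'f': [0/1 + 1/1*0/1, 0/1 + 1/1*1/8) = [0/1, 1/8) <- contains code 163/8192
  'b': [0/1 + 1/1*1/8, 0/1 + 1/1*3/4) = [1/8, 3/4)
  'd': [0/1 + 1/1*3/4, 0/1 + 1/1*7/8) = [3/4, 7/8)
  'a': [0/1 + 1/1*7/8, 0/1 + 1/1*1/1) = [7/8, 1/1)
  emit 'f', narrow to [0/1, 1/8)
Step 2: interval [0/1, 1/8), width = 1/8 - 0/1 = 1/8
  'f': [0/1 + 1/8*0/1, 0/1 + 1/8*1/8) = [0/1, 1/64)
  'b': [0/1 + 1/8*1/8, 0/1 + 1/8*3/4) = [1/64, 3/32) <- contains code 163/8192
  'd': [0/1 + 1/8*3/4, 0/1 + 1/8*7/8) = [3/32, 7/64)
  'a': [0/1 + 1/8*7/8, 0/1 + 1/8*1/1) = [7/64, 1/8)
  emit 'b', narrow to [1/64, 3/32)
Step 3: interval [1/64, 3/32), width = 3/32 - 1/64 = 5/64
  'f': [1/64 + 5/64*0/1, 1/64 + 5/64*1/8) = [1/64, 13/512) <- contains code 163/8192
  'b': [1/64 + 5/64*1/8, 1/64 + 5/64*3/4) = [13/512, 19/256)
  'd': [1/64 + 5/64*3/4, 1/64 + 5/64*7/8) = [19/256, 43/512)
  'a': [1/64 + 5/64*7/8, 1/64 + 5/64*1/1) = [43/512, 3/32)
  emit 'f', narrow to [1/64, 13/512)
Step 4: interval [1/64, 13/512), width = 13/512 - 1/64 = 5/512
  'f': [1/64 + 5/512*0/1, 1/64 + 5/512*1/8) = [1/64, 69/4096)
  'b': [1/64 + 5/512*1/8, 1/64 + 5/512*3/4) = [69/4096, 47/2048) <- contains code 163/8192
  'd': [1/64 + 5/512*3/4, 1/64 + 5/512*7/8) = [47/2048, 99/4096)
  'a': [1/64 + 5/512*7/8, 1/64 + 5/512*1/1) = [99/4096, 13/512)
  emit 'b', narrow to [69/4096, 47/2048)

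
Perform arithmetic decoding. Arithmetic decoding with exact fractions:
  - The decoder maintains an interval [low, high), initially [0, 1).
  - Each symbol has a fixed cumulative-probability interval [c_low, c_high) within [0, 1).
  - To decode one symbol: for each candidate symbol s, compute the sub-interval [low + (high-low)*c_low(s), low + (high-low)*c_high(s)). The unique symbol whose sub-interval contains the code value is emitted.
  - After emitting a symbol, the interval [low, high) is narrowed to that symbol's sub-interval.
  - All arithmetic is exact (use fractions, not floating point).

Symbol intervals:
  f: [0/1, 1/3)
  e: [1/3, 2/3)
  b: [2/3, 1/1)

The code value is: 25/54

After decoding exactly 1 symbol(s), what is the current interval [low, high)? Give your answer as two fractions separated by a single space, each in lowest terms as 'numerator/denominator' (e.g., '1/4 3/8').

Answer: 1/3 2/3

Derivation:
Step 1: interval [0/1, 1/1), width = 1/1 - 0/1 = 1/1
  'f': [0/1 + 1/1*0/1, 0/1 + 1/1*1/3) = [0/1, 1/3)
  'e': [0/1 + 1/1*1/3, 0/1 + 1/1*2/3) = [1/3, 2/3) <- contains code 25/54
  'b': [0/1 + 1/1*2/3, 0/1 + 1/1*1/1) = [2/3, 1/1)
  emit 'e', narrow to [1/3, 2/3)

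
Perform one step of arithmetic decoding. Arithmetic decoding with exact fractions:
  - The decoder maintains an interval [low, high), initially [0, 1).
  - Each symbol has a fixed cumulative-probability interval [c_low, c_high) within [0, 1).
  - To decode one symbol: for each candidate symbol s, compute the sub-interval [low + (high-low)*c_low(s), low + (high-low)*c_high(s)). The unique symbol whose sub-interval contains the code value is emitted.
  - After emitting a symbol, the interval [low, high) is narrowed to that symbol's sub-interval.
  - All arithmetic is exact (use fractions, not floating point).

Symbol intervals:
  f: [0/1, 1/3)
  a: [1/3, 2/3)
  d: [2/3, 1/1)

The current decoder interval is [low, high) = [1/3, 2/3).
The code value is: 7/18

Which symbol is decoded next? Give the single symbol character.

Answer: f

Derivation:
Interval width = high − low = 2/3 − 1/3 = 1/3
Scaled code = (code − low) / width = (7/18 − 1/3) / 1/3 = 1/6
  f: [0/1, 1/3) ← scaled code falls here ✓
  a: [1/3, 2/3) 
  d: [2/3, 1/1) 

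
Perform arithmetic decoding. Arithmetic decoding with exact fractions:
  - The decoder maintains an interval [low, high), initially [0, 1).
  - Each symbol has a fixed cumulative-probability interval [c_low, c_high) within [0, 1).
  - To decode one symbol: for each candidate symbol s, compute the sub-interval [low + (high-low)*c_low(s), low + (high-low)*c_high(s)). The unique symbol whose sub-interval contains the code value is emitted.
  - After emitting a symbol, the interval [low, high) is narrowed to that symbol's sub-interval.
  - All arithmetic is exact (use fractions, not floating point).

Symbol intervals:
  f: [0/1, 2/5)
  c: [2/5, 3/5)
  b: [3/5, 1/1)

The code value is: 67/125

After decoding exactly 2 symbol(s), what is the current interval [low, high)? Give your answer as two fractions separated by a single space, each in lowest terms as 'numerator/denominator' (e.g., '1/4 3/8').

Answer: 13/25 3/5

Derivation:
Step 1: interval [0/1, 1/1), width = 1/1 - 0/1 = 1/1
  'f': [0/1 + 1/1*0/1, 0/1 + 1/1*2/5) = [0/1, 2/5)
  'c': [0/1 + 1/1*2/5, 0/1 + 1/1*3/5) = [2/5, 3/5) <- contains code 67/125
  'b': [0/1 + 1/1*3/5, 0/1 + 1/1*1/1) = [3/5, 1/1)
  emit 'c', narrow to [2/5, 3/5)
Step 2: interval [2/5, 3/5), width = 3/5 - 2/5 = 1/5
  'f': [2/5 + 1/5*0/1, 2/5 + 1/5*2/5) = [2/5, 12/25)
  'c': [2/5 + 1/5*2/5, 2/5 + 1/5*3/5) = [12/25, 13/25)
  'b': [2/5 + 1/5*3/5, 2/5 + 1/5*1/1) = [13/25, 3/5) <- contains code 67/125
  emit 'b', narrow to [13/25, 3/5)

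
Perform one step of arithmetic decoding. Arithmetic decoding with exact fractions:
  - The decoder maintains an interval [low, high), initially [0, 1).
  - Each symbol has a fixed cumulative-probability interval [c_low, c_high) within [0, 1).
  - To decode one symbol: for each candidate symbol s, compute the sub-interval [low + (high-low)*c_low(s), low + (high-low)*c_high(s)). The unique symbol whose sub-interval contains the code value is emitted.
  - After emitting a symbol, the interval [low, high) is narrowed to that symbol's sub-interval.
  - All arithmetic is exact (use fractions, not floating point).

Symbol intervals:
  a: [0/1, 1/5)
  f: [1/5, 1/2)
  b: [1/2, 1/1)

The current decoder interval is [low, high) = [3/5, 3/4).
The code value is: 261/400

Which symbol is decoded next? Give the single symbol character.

Interval width = high − low = 3/4 − 3/5 = 3/20
Scaled code = (code − low) / width = (261/400 − 3/5) / 3/20 = 7/20
  a: [0/1, 1/5) 
  f: [1/5, 1/2) ← scaled code falls here ✓
  b: [1/2, 1/1) 

Answer: f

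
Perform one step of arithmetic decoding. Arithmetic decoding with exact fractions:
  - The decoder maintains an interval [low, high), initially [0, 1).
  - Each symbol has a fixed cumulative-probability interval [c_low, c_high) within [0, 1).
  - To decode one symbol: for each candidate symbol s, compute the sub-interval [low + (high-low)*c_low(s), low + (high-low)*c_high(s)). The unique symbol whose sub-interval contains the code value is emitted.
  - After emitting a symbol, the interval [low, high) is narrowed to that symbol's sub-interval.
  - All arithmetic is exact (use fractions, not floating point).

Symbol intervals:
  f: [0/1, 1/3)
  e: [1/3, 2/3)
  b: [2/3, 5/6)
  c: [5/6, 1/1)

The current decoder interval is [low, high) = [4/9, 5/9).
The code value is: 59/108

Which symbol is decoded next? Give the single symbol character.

Answer: c

Derivation:
Interval width = high − low = 5/9 − 4/9 = 1/9
Scaled code = (code − low) / width = (59/108 − 4/9) / 1/9 = 11/12
  f: [0/1, 1/3) 
  e: [1/3, 2/3) 
  b: [2/3, 5/6) 
  c: [5/6, 1/1) ← scaled code falls here ✓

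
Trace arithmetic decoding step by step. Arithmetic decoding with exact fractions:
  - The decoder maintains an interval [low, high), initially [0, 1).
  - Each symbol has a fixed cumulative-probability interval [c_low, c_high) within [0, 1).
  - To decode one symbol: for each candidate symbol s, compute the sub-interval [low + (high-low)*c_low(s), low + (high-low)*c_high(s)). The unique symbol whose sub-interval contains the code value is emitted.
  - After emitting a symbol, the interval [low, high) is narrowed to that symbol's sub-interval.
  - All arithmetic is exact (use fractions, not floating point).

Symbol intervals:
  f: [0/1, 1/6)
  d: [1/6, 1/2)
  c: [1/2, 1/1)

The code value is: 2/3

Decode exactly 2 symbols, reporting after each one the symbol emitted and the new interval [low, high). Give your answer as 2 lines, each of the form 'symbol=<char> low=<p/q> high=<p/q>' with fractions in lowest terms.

Step 1: interval [0/1, 1/1), width = 1/1 - 0/1 = 1/1
  'f': [0/1 + 1/1*0/1, 0/1 + 1/1*1/6) = [0/1, 1/6)
  'd': [0/1 + 1/1*1/6, 0/1 + 1/1*1/2) = [1/6, 1/2)
  'c': [0/1 + 1/1*1/2, 0/1 + 1/1*1/1) = [1/2, 1/1) <- contains code 2/3
  emit 'c', narrow to [1/2, 1/1)
Step 2: interval [1/2, 1/1), width = 1/1 - 1/2 = 1/2
  'f': [1/2 + 1/2*0/1, 1/2 + 1/2*1/6) = [1/2, 7/12)
  'd': [1/2 + 1/2*1/6, 1/2 + 1/2*1/2) = [7/12, 3/4) <- contains code 2/3
  'c': [1/2 + 1/2*1/2, 1/2 + 1/2*1/1) = [3/4, 1/1)
  emit 'd', narrow to [7/12, 3/4)

Answer: symbol=c low=1/2 high=1/1
symbol=d low=7/12 high=3/4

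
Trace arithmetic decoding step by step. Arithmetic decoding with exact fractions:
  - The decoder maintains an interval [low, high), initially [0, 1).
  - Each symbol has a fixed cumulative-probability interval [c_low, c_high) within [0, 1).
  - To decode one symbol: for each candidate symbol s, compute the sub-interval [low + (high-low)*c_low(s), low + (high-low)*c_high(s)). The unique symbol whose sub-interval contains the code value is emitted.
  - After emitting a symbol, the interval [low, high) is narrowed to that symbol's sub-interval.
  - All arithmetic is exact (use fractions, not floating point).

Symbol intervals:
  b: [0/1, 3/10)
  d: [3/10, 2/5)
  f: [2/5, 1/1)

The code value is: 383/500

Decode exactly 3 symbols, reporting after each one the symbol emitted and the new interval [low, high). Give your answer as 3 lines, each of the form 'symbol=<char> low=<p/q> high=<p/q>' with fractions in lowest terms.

Step 1: interval [0/1, 1/1), width = 1/1 - 0/1 = 1/1
  'b': [0/1 + 1/1*0/1, 0/1 + 1/1*3/10) = [0/1, 3/10)
  'd': [0/1 + 1/1*3/10, 0/1 + 1/1*2/5) = [3/10, 2/5)
  'f': [0/1 + 1/1*2/5, 0/1 + 1/1*1/1) = [2/5, 1/1) <- contains code 383/500
  emit 'f', narrow to [2/5, 1/1)
Step 2: interval [2/5, 1/1), width = 1/1 - 2/5 = 3/5
  'b': [2/5 + 3/5*0/1, 2/5 + 3/5*3/10) = [2/5, 29/50)
  'd': [2/5 + 3/5*3/10, 2/5 + 3/5*2/5) = [29/50, 16/25)
  'f': [2/5 + 3/5*2/5, 2/5 + 3/5*1/1) = [16/25, 1/1) <- contains code 383/500
  emit 'f', narrow to [16/25, 1/1)
Step 3: interval [16/25, 1/1), width = 1/1 - 16/25 = 9/25
  'b': [16/25 + 9/25*0/1, 16/25 + 9/25*3/10) = [16/25, 187/250)
  'd': [16/25 + 9/25*3/10, 16/25 + 9/25*2/5) = [187/250, 98/125) <- contains code 383/500
  'f': [16/25 + 9/25*2/5, 16/25 + 9/25*1/1) = [98/125, 1/1)
  emit 'd', narrow to [187/250, 98/125)

Answer: symbol=f low=2/5 high=1/1
symbol=f low=16/25 high=1/1
symbol=d low=187/250 high=98/125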